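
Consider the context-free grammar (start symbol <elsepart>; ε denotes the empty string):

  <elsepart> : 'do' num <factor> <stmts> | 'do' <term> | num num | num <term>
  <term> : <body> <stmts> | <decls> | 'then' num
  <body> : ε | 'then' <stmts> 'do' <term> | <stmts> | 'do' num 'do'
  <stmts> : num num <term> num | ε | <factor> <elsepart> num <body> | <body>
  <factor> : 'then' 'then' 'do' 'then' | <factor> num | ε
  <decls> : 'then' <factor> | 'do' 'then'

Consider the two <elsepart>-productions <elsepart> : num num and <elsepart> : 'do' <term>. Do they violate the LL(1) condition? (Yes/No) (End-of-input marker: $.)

FIRST(num num) = { num } and FIRST('do' <term>) = { 'do' }.
The FIRST sets are disjoint and neither alternative is nullable — no conflict.

No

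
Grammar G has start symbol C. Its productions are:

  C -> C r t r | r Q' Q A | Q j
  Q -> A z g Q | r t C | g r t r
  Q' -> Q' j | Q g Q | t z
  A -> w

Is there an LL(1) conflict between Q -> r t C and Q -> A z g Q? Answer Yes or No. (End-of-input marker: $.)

No

FIRST(r t C) = { r } and FIRST(A z g Q) = { w }.
The FIRST sets are disjoint and neither alternative is nullable — no conflict.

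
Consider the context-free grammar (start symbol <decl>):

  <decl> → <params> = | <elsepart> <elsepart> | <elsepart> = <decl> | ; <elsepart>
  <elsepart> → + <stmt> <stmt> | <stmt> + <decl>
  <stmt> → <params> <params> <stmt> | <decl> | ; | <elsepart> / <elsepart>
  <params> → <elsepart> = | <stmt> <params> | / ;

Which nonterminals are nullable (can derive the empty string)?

No nonterminal has an empty production or an RHS whose symbols are all nullable.

{ } (none)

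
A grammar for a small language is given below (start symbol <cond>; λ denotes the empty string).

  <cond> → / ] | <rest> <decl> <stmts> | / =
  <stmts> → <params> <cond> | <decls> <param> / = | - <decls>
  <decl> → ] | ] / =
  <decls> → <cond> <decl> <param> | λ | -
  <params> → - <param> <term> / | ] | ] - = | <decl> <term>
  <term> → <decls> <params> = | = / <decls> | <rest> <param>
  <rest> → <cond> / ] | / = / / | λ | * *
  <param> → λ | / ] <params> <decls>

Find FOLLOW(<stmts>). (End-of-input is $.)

In <cond> → <rest> <decl> <stmts>: <stmts> is at the end, add FOLLOW(<cond>) = { $, /, ] }.
Union: FOLLOW(<stmts>) = { $, /, ] }.

{ $, /, ] }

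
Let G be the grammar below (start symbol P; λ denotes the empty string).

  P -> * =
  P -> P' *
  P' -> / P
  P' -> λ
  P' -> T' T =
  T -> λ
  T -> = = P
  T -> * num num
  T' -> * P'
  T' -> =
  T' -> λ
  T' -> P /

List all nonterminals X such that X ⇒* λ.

{ P', T, T' }

Directly nullable (have an λ-production): P', T, T'.
No other nonterminal has a production whose RHS symbols are all nullable.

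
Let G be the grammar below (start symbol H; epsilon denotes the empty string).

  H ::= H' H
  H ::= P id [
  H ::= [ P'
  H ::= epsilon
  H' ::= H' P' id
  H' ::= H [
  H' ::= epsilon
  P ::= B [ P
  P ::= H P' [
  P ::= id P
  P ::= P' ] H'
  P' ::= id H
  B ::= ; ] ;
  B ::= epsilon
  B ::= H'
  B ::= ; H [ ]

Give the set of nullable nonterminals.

Directly nullable (have an epsilon-production): H, H', B.
No other nonterminal has a production whose RHS symbols are all nullable.

{ B, H, H' }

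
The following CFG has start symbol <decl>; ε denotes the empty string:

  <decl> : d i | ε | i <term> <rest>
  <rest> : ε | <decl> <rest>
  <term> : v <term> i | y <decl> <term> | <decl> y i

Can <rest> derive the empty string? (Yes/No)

<rest> has an ε-production, so <rest> ⇒ ε.

Yes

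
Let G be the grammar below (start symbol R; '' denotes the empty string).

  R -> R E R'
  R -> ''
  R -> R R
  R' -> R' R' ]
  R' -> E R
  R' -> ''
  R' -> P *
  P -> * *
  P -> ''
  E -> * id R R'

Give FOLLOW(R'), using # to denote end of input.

In R -> R E R': R' is at the end, add FOLLOW(R) = { #, *, ] }.
In R' -> R' R' ]: add FIRST(R' ]) = { *, ] }.
In R' -> R' R' ]: add FIRST(]) = { ] }.
In E -> * id R R': R' is at the end, add FOLLOW(E) = { #, *, ] }.
Union: FOLLOW(R') = { #, *, ] }.

{ #, *, ] }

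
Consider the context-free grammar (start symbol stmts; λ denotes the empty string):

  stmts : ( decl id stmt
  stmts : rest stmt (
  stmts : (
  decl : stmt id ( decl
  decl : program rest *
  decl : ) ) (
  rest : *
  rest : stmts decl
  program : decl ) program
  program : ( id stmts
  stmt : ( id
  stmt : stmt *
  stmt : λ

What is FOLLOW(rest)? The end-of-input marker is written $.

In stmts : rest stmt (: add FIRST(stmt () = { (, * }.
In decl : program rest *: add FIRST(*) = { * }.
Union: FOLLOW(rest) = { (, * }.

{ (, * }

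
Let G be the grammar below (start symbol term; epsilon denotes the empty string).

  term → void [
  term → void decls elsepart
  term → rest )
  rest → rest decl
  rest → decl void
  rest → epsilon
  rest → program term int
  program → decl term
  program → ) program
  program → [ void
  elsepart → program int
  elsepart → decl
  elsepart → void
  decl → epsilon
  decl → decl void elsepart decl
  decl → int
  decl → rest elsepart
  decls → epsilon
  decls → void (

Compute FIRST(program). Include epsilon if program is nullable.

{ ), [, int, void }

From program → decl term: decl nullable, take FIRST(decl) ∪ FIRST(term) = { ), [, int, void }.
program → ) program contributes {)}.
program → [ void contributes {[}.
Union: FIRST(program) = { ), [, int, void }.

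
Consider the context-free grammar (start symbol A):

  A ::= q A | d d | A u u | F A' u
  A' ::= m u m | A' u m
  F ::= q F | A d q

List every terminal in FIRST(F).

{ d, q }

F ::= q F contributes {q}.
From F ::= A d q: add FIRST(A) = { d, q }.
Union: FIRST(F) = { d, q }.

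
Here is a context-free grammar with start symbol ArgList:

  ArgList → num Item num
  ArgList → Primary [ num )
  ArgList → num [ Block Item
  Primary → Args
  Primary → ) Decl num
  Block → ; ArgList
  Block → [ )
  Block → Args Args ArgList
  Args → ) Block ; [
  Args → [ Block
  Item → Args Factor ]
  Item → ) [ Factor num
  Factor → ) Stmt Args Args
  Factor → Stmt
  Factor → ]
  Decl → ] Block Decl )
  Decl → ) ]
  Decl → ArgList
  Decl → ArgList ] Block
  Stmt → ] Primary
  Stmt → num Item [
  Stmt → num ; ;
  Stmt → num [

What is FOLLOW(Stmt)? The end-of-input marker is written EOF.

In Factor → ) Stmt Args Args: add FIRST(Args Args) = { ), [ }.
In Factor → Stmt: Stmt is at the end, add FOLLOW(Factor) = { ], num }.
Union: FOLLOW(Stmt) = { ), [, ], num }.

{ ), [, ], num }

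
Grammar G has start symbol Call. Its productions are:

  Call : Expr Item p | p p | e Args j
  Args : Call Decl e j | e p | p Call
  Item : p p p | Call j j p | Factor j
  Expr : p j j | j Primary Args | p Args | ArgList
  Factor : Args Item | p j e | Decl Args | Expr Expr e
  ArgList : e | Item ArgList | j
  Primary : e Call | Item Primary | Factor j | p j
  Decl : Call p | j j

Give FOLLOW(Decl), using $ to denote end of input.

In Args : Call Decl e j: add FIRST(e j) = { e }.
In Factor : Decl Args: add FIRST(Args) = { e, j, p }.
Union: FOLLOW(Decl) = { e, j, p }.

{ e, j, p }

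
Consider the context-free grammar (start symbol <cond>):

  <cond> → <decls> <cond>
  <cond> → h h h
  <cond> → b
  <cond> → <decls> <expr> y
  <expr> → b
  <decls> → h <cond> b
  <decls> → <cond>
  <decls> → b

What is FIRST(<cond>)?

From <cond> → <decls> <cond>: add FIRST(<decls>) = { b, h }.
<cond> → h h h contributes {h}.
<cond> → b contributes {b}.
From <cond> → <decls> <expr> y: add FIRST(<decls>) = { b, h }.
Union: FIRST(<cond>) = { b, h }.

{ b, h }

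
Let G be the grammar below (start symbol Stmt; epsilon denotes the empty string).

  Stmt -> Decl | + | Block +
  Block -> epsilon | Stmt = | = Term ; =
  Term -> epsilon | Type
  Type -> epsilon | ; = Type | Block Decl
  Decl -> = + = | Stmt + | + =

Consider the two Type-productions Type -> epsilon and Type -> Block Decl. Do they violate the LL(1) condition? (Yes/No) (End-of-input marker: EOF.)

No

FIRST(epsilon) = { epsilon } and FIRST(Block Decl) = { +, = }.
The first is nullable but FOLLOW(Type) = { ; } is disjoint from FIRST of the second.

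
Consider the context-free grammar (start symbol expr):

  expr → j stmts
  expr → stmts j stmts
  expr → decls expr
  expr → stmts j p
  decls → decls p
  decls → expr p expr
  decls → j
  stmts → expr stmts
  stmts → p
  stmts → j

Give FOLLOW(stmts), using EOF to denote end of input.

In expr → j stmts: stmts is at the end, add FOLLOW(expr) = { EOF, j, p }.
In expr → stmts j stmts: add FIRST(j stmts) = { j }.
In expr → stmts j stmts: stmts is at the end, add FOLLOW(expr) = { EOF, j, p }.
In expr → stmts j p: add FIRST(j p) = { j }.
In stmts → expr stmts: stmts is at the end, add FOLLOW(stmts) = { EOF, j, p }.
Union: FOLLOW(stmts) = { EOF, j, p }.

{ EOF, j, p }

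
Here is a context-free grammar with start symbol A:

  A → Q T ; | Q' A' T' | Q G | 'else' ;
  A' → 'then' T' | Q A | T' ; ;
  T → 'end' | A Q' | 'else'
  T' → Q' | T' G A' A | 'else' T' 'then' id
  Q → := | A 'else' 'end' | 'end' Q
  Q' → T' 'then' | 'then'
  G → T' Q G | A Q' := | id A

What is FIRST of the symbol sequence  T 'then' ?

{ 'else', 'end', 'then', := }

Add FIRST(T) = { 'else', 'end', 'then', := }; T is not nullable, stop.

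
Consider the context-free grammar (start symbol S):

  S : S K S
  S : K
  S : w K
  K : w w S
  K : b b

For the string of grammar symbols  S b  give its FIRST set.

Add FIRST(S) = { b, w }; S is not nullable, stop.

{ b, w }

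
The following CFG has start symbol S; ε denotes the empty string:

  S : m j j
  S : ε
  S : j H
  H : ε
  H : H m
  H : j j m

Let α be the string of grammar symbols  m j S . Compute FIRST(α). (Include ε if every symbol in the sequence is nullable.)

{ m }

m is a terminal; add {m} and stop.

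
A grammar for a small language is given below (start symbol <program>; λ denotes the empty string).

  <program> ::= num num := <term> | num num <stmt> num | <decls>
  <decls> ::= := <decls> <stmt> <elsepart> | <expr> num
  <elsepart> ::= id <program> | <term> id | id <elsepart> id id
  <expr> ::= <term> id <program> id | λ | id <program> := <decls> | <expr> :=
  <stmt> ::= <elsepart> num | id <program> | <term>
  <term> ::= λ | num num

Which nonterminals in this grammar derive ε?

Directly nullable (have an λ-production): <expr>, <term>.
<stmt> ::= <term> with every symbol nullable, so <stmt> is nullable.
No other nonterminal has a production whose RHS symbols are all nullable.

{ <expr>, <stmt>, <term> }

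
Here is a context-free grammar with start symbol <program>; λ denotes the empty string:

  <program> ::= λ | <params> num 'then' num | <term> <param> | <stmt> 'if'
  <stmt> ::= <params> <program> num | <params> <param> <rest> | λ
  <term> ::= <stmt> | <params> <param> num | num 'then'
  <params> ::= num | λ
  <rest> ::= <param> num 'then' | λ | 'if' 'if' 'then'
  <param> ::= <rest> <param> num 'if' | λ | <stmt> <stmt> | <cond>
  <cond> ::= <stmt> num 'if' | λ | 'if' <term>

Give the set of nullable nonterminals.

{ <cond>, <param>, <params>, <program>, <rest>, <stmt>, <term> }

Directly nullable (have an λ-production): <program>, <stmt>, <params>, <rest>, <param>, <cond>.
<term> ::= <stmt> with every symbol nullable, so <term> is nullable.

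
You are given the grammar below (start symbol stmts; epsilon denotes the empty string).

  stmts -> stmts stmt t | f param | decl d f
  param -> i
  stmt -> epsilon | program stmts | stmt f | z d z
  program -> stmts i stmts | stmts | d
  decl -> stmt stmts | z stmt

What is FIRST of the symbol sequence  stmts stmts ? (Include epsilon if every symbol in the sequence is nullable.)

Add FIRST(stmts) = { d, f, z }; stmts is not nullable, stop.

{ d, f, z }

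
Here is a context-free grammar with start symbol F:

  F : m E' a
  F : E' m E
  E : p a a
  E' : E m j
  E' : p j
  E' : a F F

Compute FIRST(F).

{ a, m, p }

F : m E' a contributes {m}.
From F : E' m E: add FIRST(E') = { a, p }.
Union: FIRST(F) = { a, m, p }.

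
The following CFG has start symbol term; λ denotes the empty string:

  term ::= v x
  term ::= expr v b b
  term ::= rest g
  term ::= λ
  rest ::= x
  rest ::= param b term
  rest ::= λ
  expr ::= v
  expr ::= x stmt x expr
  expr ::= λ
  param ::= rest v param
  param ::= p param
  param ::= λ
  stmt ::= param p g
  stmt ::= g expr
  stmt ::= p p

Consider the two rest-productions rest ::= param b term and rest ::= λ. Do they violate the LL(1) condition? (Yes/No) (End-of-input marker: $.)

FIRST(param b term) = { b, p, v, x } and FIRST(λ) = { λ }.
The second alternative is nullable and FOLLOW(rest) = { g, v } shares v with FIRST of the first — conflict.

Yes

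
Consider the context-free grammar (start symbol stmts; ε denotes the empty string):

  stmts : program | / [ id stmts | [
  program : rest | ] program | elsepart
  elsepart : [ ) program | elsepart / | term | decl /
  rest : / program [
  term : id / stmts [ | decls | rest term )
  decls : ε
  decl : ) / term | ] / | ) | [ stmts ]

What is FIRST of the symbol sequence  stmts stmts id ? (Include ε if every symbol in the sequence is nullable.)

{ ), /, [, ], id }

Add FIRST(stmts)\{ε} = { ), /, [, ], id }; stmts is nullable, continue.
Add FIRST(stmts)\{ε} = { ), /, [, ], id }; stmts is nullable, continue.
id is a terminal; add {id} and stop.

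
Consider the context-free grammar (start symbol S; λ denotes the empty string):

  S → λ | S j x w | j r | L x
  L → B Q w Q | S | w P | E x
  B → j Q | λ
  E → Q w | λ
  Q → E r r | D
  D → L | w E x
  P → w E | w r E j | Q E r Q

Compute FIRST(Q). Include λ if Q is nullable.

{ j, r, w, x, λ }

From Q → E r r: E nullable, take FIRST(E) ∪ {r} = { j, r, w, x }.
From Q → D: add FIRST(D) = { j, r, w, x, λ } (including λ since D is nullable).
Union: FIRST(Q) = { j, r, w, x, λ }.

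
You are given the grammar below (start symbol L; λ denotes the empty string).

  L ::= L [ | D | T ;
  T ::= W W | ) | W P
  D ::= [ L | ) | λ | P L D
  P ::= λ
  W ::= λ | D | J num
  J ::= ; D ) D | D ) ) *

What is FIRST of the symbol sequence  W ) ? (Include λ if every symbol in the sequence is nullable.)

Add FIRST(W)\{λ} = { ), ;, [ }; W is nullable, continue.
) is a terminal; add {)} and stop.

{ ), ;, [ }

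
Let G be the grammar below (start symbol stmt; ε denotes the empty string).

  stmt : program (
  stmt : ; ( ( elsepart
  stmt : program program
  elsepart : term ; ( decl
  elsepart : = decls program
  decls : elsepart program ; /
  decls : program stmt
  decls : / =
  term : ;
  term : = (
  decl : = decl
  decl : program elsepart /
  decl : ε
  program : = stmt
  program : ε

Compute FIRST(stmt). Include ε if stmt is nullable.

From stmt : program (: program nullable, take FIRST(program) ∪ {(} = { (, = }.
stmt : ; ( ( elsepart contributes {;}.
From stmt : program program: program, program nullable, take FIRST(program) ∪ FIRST(program) = { = }; also ε since the whole RHS is nullable.
Union: FIRST(stmt) = { (, ;, =, ε }.

{ (, ;, =, ε }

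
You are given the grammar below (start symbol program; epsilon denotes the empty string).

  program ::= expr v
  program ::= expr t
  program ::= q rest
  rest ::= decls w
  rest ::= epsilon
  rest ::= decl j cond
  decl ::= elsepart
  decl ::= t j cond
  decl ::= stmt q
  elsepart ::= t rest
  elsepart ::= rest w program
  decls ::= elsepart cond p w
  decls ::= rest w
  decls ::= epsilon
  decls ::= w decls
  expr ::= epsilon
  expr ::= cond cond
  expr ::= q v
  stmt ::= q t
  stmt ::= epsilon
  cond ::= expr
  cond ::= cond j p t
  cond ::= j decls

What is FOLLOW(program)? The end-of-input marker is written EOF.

{ EOF, j, p, q }

program is the start symbol, so EOF ∈ FOLLOW(program).
In elsepart ::= rest w program: program is at the end, add FOLLOW(elsepart) = { j, p, q }.
Union: FOLLOW(program) = { EOF, j, p, q }.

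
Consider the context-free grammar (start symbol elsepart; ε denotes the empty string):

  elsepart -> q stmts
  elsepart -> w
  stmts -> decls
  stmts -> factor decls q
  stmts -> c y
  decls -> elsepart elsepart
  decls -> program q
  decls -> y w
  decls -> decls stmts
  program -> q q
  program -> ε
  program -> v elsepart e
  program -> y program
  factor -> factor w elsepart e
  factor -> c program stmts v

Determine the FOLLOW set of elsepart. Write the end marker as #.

elsepart is the start symbol, so # ∈ FOLLOW(elsepart).
In decls -> elsepart elsepart: add FIRST(elsepart) = { q, w }.
In decls -> elsepart elsepart: elsepart is at the end, add FOLLOW(decls) = { #, c, e, q, v, w, y }.
In program -> v elsepart e: add FIRST(e) = { e }.
In factor -> factor w elsepart e: add FIRST(e) = { e }.
Union: FOLLOW(elsepart) = { #, c, e, q, v, w, y }.

{ #, c, e, q, v, w, y }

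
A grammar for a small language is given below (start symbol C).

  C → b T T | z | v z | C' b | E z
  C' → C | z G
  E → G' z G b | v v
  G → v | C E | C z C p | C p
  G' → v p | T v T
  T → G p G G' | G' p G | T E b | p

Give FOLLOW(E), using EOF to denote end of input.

{ EOF, b, p, v, z }

In C → E z: add FIRST(z) = { z }.
In G → C E: E is at the end, add FOLLOW(G) = { EOF, b, p, v, z }.
In T → T E b: add FIRST(b) = { b }.
Union: FOLLOW(E) = { EOF, b, p, v, z }.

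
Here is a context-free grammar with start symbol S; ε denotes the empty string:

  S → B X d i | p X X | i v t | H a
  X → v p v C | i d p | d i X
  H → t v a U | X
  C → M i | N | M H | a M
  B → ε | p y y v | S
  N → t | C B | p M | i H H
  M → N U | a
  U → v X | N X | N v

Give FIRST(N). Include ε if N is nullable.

{ a, i, p, t }

N → t contributes {t}.
From N → C B: add FIRST(C) = { a, i, p, t }.
N → p M contributes {p}.
N → i H H contributes {i}.
Union: FIRST(N) = { a, i, p, t }.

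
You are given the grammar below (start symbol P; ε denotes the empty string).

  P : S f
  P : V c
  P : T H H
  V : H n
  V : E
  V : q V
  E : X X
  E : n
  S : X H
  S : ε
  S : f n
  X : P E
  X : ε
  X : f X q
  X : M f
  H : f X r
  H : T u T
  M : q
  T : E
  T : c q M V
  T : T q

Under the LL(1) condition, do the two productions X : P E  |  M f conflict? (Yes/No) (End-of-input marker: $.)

FIRST(P E) = { c, f, n, q, u } and FIRST(M f) = { q }.
Both contain q, so the two alternatives are not disjoint — LL(1) conflict.

Yes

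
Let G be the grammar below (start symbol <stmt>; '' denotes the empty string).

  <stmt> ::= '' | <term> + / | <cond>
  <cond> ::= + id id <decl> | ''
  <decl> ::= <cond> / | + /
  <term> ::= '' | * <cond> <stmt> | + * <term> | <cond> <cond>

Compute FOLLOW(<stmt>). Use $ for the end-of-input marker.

<stmt> is the start symbol, so $ ∈ FOLLOW(<stmt>).
In <term> ::= * <cond> <stmt>: <stmt> is at the end, add FOLLOW(<term>) = { + }.
Union: FOLLOW(<stmt>) = { $, + }.

{ $, + }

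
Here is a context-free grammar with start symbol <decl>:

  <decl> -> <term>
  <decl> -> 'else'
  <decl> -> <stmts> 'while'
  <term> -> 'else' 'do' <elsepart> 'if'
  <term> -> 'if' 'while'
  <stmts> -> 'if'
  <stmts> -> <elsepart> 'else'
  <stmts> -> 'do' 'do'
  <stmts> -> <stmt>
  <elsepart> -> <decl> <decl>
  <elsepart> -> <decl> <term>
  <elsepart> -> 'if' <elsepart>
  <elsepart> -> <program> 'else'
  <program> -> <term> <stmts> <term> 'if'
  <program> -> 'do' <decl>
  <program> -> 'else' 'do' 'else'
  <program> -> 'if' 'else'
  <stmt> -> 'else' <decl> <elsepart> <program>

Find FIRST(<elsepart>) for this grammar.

{ 'do', 'else', 'if' }

From <elsepart> -> <decl> <decl>: add FIRST(<decl>) = { 'do', 'else', 'if' }.
From <elsepart> -> <decl> <term>: add FIRST(<decl>) = { 'do', 'else', 'if' }.
<elsepart> -> 'if' <elsepart> contributes {'if'}.
From <elsepart> -> <program> 'else': add FIRST(<program>) = { 'do', 'else', 'if' }.
Union: FIRST(<elsepart>) = { 'do', 'else', 'if' }.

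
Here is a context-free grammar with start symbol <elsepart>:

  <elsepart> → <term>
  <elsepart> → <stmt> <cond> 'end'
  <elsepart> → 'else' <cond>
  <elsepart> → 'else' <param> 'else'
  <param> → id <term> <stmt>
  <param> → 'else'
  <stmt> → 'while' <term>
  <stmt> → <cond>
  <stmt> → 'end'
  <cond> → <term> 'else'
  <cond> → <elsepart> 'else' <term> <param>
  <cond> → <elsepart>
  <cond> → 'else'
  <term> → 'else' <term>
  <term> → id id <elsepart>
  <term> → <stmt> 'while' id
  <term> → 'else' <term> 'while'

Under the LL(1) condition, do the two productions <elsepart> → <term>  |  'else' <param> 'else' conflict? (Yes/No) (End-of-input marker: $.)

Yes

FIRST(<term>) = { 'else', 'end', 'while', id } and FIRST('else' <param> 'else') = { 'else' }.
Both contain 'else', so the two alternatives are not disjoint — LL(1) conflict.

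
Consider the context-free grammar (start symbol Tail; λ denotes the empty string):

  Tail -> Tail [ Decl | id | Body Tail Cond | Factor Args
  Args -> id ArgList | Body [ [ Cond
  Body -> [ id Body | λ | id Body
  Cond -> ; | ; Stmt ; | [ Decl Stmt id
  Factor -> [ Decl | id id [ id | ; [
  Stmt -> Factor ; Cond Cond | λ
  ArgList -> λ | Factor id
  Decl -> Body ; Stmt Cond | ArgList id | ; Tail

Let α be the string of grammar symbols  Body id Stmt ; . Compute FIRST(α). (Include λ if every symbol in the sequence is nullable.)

Add FIRST(Body)\{λ} = { [, id }; Body is nullable, continue.
id is a terminal; add {id} and stop.

{ [, id }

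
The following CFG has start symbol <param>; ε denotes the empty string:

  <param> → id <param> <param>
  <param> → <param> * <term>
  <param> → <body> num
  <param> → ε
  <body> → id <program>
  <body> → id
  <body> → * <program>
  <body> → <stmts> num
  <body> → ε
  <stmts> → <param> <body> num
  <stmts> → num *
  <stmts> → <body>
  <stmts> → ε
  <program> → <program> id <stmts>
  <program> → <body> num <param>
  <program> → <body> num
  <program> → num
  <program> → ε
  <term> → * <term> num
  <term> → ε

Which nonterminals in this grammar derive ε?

{ <body>, <param>, <program>, <stmts>, <term> }

Directly nullable (have an ε-production): <param>, <body>, <stmts>, <program>, <term>.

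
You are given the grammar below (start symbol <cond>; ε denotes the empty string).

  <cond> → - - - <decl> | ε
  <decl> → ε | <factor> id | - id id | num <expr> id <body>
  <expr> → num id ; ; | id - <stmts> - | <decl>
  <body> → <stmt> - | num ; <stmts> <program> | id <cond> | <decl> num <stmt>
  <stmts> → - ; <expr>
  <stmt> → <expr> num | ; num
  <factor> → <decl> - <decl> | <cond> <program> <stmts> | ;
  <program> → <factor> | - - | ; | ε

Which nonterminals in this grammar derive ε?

{ <cond>, <decl>, <expr>, <program> }

Directly nullable (have an ε-production): <cond>, <decl>, <program>.
<expr> → <decl> with every symbol nullable, so <expr> is nullable.
No other nonterminal has a production whose RHS symbols are all nullable.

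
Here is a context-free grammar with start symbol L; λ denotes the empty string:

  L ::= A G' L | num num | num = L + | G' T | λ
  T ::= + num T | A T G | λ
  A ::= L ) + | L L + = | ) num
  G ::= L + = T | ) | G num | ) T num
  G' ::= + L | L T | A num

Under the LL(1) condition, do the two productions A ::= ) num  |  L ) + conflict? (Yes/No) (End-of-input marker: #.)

Yes

FIRST() num) = { ) } and FIRST(L ) +) = { ), +, num }.
Both contain ), so the two alternatives are not disjoint — LL(1) conflict.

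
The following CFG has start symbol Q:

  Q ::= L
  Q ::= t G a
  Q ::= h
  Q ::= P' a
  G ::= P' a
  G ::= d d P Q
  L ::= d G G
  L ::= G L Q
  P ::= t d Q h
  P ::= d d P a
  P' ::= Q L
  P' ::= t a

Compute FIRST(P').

{ d, h, t }

From P' ::= Q L: add FIRST(Q) = { d, h, t }.
P' ::= t a contributes {t}.
Union: FIRST(P') = { d, h, t }.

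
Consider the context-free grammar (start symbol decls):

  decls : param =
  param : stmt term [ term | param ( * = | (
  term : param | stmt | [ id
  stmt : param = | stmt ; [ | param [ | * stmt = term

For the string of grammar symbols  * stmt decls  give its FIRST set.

{ * }

* is a terminal; add {*} and stop.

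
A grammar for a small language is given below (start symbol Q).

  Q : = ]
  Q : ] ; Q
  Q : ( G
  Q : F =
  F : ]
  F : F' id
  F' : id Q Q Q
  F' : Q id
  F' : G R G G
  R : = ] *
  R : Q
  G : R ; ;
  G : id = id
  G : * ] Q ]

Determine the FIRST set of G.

{ (, *, =, ], id }

From G : R ; ;: add FIRST(R) = { (, *, =, ], id }.
G : id = id contributes {id}.
G : * ] Q ] contributes {*}.
Union: FIRST(G) = { (, *, =, ], id }.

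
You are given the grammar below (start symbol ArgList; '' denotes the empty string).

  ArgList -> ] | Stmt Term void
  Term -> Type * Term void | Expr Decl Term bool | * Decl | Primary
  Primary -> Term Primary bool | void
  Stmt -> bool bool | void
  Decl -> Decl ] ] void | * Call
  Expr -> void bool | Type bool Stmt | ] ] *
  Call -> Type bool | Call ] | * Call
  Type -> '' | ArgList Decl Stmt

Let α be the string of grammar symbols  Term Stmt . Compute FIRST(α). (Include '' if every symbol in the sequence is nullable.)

{ *, ], bool, void }

Add FIRST(Term) = { *, ], bool, void }; Term is not nullable, stop.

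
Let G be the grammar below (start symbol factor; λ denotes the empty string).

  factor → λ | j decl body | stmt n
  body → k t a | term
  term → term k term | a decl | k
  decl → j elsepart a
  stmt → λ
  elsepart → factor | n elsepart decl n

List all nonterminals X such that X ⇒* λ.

Directly nullable (have an λ-production): factor, stmt.
elsepart → factor with every symbol nullable, so elsepart is nullable.
No other nonterminal has a production whose RHS symbols are all nullable.

{ elsepart, factor, stmt }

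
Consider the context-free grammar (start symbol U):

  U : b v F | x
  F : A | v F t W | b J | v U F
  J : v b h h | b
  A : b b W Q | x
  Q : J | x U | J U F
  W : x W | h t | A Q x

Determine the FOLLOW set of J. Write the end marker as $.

{ $, b, t, v, x }

In F : b J: J is at the end, add FOLLOW(F) = { $, b, t, v, x }.
In Q : J: J is at the end, add FOLLOW(Q) = { $, b, t, v, x }.
In Q : J U F: add FIRST(U F) = { b, x }.
Union: FOLLOW(J) = { $, b, t, v, x }.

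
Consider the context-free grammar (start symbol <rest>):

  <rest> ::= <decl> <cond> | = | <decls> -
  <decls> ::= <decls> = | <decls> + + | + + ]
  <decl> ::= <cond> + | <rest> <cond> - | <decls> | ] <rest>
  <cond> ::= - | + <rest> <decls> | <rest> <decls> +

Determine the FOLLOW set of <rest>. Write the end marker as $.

{ $, +, -, =, ] }

<rest> is the start symbol, so $ ∈ FOLLOW(<rest>).
In <decl> ::= <rest> <cond> -: add FIRST(<cond> -) = { +, -, =, ] }.
In <decl> ::= ] <rest>: <rest> is at the end, add FOLLOW(<decl>) = { +, -, =, ] }.
In <cond> ::= + <rest> <decls>: add FIRST(<decls>) = { + }.
In <cond> ::= <rest> <decls> +: add FIRST(<decls> +) = { + }.
Union: FOLLOW(<rest>) = { $, +, -, =, ] }.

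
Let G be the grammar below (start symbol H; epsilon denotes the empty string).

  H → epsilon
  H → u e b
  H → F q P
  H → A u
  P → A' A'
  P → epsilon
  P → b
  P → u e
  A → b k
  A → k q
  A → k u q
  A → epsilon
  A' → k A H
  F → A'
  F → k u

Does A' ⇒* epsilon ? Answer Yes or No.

No

Nullable nonterminals: A, H, P.
No production of A' has an RHS whose symbols are all nullable, so A' is not nullable.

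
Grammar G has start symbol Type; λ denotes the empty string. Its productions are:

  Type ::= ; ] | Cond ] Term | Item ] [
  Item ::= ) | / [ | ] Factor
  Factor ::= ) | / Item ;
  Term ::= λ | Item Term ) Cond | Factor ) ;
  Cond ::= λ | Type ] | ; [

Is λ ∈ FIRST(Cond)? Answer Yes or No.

Cond has an λ-production, so Cond ⇒ λ.

Yes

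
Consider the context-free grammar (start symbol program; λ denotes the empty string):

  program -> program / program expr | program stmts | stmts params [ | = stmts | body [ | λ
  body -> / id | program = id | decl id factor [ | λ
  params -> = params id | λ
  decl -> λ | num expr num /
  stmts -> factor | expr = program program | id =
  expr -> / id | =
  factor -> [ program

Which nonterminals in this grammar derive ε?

{ body, decl, params, program }

Directly nullable (have an λ-production): program, body, params, decl.
No other nonterminal has a production whose RHS symbols are all nullable.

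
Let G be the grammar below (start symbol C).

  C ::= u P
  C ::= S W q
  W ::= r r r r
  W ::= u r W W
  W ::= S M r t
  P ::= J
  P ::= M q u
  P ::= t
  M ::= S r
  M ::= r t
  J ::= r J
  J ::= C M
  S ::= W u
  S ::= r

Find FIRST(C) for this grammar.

C ::= u P contributes {u}.
From C ::= S W q: add FIRST(S) = { r, u }.
Union: FIRST(C) = { r, u }.

{ r, u }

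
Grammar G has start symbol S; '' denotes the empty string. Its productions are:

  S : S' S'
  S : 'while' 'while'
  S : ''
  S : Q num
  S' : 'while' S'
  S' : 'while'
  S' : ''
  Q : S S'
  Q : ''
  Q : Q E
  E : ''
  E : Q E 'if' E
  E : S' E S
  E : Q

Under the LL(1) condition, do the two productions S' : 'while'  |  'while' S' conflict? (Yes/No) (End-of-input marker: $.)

FIRST('while') = { 'while' } and FIRST('while' S') = { 'while' }.
Both contain 'while', so the two alternatives are not disjoint — LL(1) conflict.

Yes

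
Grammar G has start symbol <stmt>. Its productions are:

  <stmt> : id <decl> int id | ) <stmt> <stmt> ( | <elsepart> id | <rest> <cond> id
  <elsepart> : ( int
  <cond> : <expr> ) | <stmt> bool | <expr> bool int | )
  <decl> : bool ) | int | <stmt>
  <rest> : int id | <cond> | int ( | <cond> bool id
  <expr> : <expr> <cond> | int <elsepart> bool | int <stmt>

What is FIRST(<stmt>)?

<stmt> : id <decl> int id contributes {id}.
<stmt> : ) <stmt> <stmt> ( contributes {)}.
From <stmt> : <elsepart> id: add FIRST(<elsepart>) = { ( }.
From <stmt> : <rest> <cond> id: add FIRST(<rest>) = { (, ), id, int }.
Union: FIRST(<stmt>) = { (, ), id, int }.

{ (, ), id, int }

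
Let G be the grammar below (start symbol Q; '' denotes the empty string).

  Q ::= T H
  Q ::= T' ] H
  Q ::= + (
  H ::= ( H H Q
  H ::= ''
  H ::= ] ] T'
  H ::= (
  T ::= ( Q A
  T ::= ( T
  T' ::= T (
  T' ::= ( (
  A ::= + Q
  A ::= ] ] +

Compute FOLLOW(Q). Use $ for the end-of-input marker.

{ $, (, +, ] }

Q is the start symbol, so $ ∈ FOLLOW(Q).
In H ::= ( H H Q: Q is at the end, add FOLLOW(H) = { $, (, +, ] }.
In T ::= ( Q A: add FIRST(A) = { +, ] }.
In A ::= + Q: Q is at the end, add FOLLOW(A) = { $, (, +, ] }.
Union: FOLLOW(Q) = { $, (, +, ] }.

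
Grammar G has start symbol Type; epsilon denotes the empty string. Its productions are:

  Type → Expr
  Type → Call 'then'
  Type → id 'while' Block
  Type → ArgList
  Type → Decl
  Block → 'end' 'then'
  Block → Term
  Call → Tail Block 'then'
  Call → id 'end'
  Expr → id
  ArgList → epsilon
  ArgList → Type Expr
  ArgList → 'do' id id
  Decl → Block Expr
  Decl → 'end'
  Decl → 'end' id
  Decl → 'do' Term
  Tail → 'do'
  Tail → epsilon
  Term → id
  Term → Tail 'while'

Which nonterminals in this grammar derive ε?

{ ArgList, Tail, Type }

Directly nullable (have an epsilon-production): ArgList, Tail.
Type → ArgList with every symbol nullable, so Type is nullable.
No other nonterminal has a production whose RHS symbols are all nullable.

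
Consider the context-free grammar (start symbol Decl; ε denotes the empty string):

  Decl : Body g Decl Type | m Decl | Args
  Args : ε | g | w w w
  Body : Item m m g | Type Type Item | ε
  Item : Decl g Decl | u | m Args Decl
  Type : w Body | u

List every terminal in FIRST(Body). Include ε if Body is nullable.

{ g, m, u, w, ε }

From Body : Item m m g: add FIRST(Item) = { g, m, u, w }.
From Body : Type Type Item: add FIRST(Type) = { u, w }.
Body : ε contributes ε.
Union: FIRST(Body) = { g, m, u, w, ε }.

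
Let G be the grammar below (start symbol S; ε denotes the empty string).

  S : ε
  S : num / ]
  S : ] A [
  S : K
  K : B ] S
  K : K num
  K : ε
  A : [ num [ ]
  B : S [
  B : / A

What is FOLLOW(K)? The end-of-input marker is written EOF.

In S : K: K is at the end, add FOLLOW(S) = { EOF, [, num }.
In K : K num: add FIRST(num) = { num }.
Union: FOLLOW(K) = { EOF, [, num }.

{ EOF, [, num }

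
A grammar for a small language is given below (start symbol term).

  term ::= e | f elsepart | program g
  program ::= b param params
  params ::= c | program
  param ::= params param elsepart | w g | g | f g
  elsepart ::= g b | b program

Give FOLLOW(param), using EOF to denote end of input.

{ b, c, g }

In program ::= b param params: add FIRST(params) = { b, c }.
In param ::= params param elsepart: add FIRST(elsepart) = { b, g }.
Union: FOLLOW(param) = { b, c, g }.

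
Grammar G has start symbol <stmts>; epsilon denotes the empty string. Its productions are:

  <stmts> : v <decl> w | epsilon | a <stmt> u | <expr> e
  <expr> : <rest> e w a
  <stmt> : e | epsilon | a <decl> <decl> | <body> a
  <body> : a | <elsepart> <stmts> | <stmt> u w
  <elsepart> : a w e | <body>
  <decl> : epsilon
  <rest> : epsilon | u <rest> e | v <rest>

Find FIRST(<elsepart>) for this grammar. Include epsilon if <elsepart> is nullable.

{ a, e, u }

<elsepart> : a w e contributes {a}.
From <elsepart> : <body>: add FIRST(<body>) = { a, e, u }.
Union: FIRST(<elsepart>) = { a, e, u }.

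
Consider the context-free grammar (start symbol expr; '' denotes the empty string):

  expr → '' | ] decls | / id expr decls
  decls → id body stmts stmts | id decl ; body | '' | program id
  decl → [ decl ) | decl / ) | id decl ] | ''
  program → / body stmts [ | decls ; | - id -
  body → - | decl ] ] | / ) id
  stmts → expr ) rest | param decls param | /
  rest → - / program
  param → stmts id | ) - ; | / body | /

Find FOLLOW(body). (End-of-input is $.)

In decls → id body stmts stmts: add FIRST(stmts stmts) = { ), /, ] }.
In decls → id decl ; body: body is at the end, add FOLLOW(decls) = { $, ), -, /, ;, ], id }.
In program → / body stmts [: add FIRST(stmts [) = { ), /, ] }.
In param → / body: body is at the end, add FOLLOW(param) = { $, ), -, /, ;, [, ], id }.
Union: FOLLOW(body) = { $, ), -, /, ;, [, ], id }.

{ $, ), -, /, ;, [, ], id }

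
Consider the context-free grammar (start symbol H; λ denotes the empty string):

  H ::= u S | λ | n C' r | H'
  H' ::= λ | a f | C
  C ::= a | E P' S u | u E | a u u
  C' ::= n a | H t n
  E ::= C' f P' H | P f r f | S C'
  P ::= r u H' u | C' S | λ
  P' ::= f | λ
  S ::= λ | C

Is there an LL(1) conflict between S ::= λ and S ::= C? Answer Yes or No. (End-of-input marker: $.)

FIRST(λ) = { λ } and FIRST(C) = { a, f, n, r, t, u }.
The first alternative is nullable and FOLLOW(S) = { $, a, f, n, r, t, u } shares a with FIRST of the second — conflict.

Yes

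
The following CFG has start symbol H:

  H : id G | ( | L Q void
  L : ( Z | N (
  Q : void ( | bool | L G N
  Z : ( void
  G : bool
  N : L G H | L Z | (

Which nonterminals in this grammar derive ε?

No nonterminal has an empty production or an RHS whose symbols are all nullable.

{ } (none)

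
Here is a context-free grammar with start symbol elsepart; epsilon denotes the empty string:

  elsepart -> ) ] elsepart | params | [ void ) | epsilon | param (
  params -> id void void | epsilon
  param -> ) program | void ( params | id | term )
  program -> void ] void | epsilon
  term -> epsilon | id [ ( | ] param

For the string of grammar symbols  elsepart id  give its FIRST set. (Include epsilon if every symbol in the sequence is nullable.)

Add FIRST(elsepart)\{epsilon} = { ), [, ], id, void }; elsepart is nullable, continue.
id is a terminal; add {id} and stop.

{ ), [, ], id, void }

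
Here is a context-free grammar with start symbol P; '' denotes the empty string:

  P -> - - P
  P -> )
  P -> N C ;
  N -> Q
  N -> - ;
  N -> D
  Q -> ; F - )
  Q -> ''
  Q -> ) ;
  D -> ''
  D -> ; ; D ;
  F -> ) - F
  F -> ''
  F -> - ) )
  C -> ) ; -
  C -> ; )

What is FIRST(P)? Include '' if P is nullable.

P -> - - P contributes {-}.
P -> ) contributes {)}.
From P -> N C ;: N nullable, take FIRST(N) ∪ FIRST(C) = { ), -, ; }.
Union: FIRST(P) = { ), -, ; }.

{ ), -, ; }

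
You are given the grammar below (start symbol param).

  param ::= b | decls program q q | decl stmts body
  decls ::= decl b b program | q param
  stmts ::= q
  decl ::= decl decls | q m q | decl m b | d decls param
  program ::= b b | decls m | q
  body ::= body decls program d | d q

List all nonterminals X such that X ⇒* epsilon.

{ } (none)

No nonterminal has an empty production or an RHS whose symbols are all nullable.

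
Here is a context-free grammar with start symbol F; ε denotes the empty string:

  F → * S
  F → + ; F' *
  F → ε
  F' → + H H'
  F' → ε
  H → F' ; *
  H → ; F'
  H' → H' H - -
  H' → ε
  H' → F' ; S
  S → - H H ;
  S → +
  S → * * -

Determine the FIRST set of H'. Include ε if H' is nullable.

From H' → H' H - -: H' nullable, take FIRST(H') ∪ FIRST(H) = { +, ; }.
H' → ε contributes ε.
From H' → F' ; S: F' nullable, take FIRST(F') ∪ {;} = { +, ; }.
Union: FIRST(H') = { +, ;, ε }.

{ +, ;, ε }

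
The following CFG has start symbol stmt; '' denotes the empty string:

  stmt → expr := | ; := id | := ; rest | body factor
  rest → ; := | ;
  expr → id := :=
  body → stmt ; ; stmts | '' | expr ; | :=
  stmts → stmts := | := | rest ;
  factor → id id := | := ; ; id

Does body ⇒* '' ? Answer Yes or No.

body has an ''-production, so body ⇒ ''.

Yes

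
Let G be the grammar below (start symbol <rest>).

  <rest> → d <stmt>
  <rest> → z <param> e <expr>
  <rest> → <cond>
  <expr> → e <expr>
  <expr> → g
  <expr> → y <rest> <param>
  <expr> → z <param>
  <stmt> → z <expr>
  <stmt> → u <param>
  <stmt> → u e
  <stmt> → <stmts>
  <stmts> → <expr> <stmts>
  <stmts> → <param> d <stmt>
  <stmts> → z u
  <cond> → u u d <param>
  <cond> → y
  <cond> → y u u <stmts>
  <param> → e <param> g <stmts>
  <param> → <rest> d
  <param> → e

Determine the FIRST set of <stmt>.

{ d, e, g, u, y, z }

<stmt> → z <expr> contributes {z}.
<stmt> → u <param> contributes {u}.
<stmt> → u e contributes {u}.
From <stmt> → <stmts>: add FIRST(<stmts>) = { d, e, g, u, y, z }.
Union: FIRST(<stmt>) = { d, e, g, u, y, z }.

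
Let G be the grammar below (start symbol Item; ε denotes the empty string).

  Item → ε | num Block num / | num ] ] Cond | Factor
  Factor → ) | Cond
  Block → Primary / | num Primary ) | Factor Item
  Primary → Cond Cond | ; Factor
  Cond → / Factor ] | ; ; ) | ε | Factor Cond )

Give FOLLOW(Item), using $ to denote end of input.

{ $, num }

Item is the start symbol, so $ ∈ FOLLOW(Item).
In Block → Factor Item: Item is at the end, add FOLLOW(Block) = { num }.
Union: FOLLOW(Item) = { $, num }.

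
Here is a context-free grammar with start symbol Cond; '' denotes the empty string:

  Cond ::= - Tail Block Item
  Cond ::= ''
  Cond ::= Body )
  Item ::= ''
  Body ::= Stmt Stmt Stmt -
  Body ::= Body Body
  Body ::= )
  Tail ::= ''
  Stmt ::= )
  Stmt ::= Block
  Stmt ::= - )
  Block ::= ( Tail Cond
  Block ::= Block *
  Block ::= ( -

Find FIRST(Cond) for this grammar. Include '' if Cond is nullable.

Cond ::= - Tail Block Item contributes {-}.
Cond ::= '' contributes ''.
From Cond ::= Body ): add FIRST(Body) = { (, ), - }.
Union: FIRST(Cond) = { (, ), -, '' }.

{ (, ), -, '' }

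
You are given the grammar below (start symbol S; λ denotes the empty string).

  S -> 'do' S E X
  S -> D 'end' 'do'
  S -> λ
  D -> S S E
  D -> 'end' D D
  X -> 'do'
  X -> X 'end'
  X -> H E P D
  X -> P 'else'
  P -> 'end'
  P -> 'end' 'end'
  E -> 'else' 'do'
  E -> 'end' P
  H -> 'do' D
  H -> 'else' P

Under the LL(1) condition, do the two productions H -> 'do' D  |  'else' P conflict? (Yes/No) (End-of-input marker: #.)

FIRST('do' D) = { 'do' } and FIRST('else' P) = { 'else' }.
The FIRST sets are disjoint and neither alternative is nullable — no conflict.

No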